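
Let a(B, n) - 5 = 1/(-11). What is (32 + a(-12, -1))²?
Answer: 164836/121 ≈ 1362.3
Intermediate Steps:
a(B, n) = 54/11 (a(B, n) = 5 + 1/(-11) = 5 - 1/11 = 54/11)
(32 + a(-12, -1))² = (32 + 54/11)² = (406/11)² = 164836/121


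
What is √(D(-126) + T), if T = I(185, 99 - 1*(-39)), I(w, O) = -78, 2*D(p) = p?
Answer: I*√141 ≈ 11.874*I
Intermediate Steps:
D(p) = p/2
T = -78
√(D(-126) + T) = √((½)*(-126) - 78) = √(-63 - 78) = √(-141) = I*√141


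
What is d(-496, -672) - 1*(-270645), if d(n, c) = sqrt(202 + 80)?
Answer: 270645 + sqrt(282) ≈ 2.7066e+5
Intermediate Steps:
d(n, c) = sqrt(282)
d(-496, -672) - 1*(-270645) = sqrt(282) - 1*(-270645) = sqrt(282) + 270645 = 270645 + sqrt(282)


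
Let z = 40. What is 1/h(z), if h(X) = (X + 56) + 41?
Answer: 1/137 ≈ 0.0072993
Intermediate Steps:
h(X) = 97 + X (h(X) = (56 + X) + 41 = 97 + X)
1/h(z) = 1/(97 + 40) = 1/137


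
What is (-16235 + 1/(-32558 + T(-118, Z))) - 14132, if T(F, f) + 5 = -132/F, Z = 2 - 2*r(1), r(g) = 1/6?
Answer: -58339592476/1921151 ≈ -30367.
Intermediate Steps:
r(g) = ⅙
Z = 5/3 (Z = 2 - 2*⅙ = 2 - ⅓ = 5/3 ≈ 1.6667)
T(F, f) = -5 - 132/F
(-16235 + 1/(-32558 + T(-118, Z))) - 14132 = (-16235 + 1/(-32558 + (-5 - 132/(-118)))) - 14132 = (-16235 + 1/(-32558 + (-5 - 132*(-1/118)))) - 14132 = (-16235 + 1/(-32558 + (-5 + 66/59))) - 14132 = (-16235 + 1/(-32558 - 229/59)) - 14132 = (-16235 + 1/(-1921151/59)) - 14132 = (-16235 - 59/1921151) - 14132 = -31189886544/1921151 - 14132 = -58339592476/1921151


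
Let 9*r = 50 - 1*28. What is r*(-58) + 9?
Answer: -1195/9 ≈ -132.78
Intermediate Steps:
r = 22/9 (r = (50 - 1*28)/9 = (50 - 28)/9 = (1/9)*22 = 22/9 ≈ 2.4444)
r*(-58) + 9 = (22/9)*(-58) + 9 = -1276/9 + 9 = -1195/9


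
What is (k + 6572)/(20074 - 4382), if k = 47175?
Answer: 53747/15692 ≈ 3.4251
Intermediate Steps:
(k + 6572)/(20074 - 4382) = (47175 + 6572)/(20074 - 4382) = 53747/15692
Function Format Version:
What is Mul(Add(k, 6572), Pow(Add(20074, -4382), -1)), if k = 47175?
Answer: Rational(53747, 15692) ≈ 3.4251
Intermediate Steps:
Mul(Add(k, 6572), Pow(Add(20074, -4382), -1)) = Mul(Add(47175, 6572), Pow(Add(20074, -4382), -1)) = Mul(53747, Pow(15692, -1)) = Mul(53747, Rational(1, 15692)) = Rational(53747, 15692)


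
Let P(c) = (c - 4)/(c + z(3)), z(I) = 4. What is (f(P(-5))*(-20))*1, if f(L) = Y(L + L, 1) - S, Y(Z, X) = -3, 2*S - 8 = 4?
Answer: 180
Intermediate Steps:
S = 6 (S = 4 + (½)*4 = 4 + 2 = 6)
P(c) = (-4 + c)/(4 + c) (P(c) = (c - 4)/(c + 4) = (-4 + c)/(4 + c))
f(L) = -9 (f(L) = -3 - 1*6 = -3 - 6 = -9)
(f(P(-5))*(-20))*1 = -9*(-20)*1 = 180*1 = 180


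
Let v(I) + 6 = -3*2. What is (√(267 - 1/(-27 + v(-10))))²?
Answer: 10414/39 ≈ 267.03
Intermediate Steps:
v(I) = -12 (v(I) = -6 - 3*2 = -6 - 6 = -12)
(√(267 - 1/(-27 + v(-10))))² = (√(267 - 1/(-27 - 12)))² = (√(267 - 1/(-39)))² = (√(267 - 1/39*(-1)))² = (√(267 + 1/39))² = (√(10414/39))² = (√406146/39)² = 10414/39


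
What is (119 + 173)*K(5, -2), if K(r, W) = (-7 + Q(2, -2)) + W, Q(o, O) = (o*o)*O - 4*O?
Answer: -2628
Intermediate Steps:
Q(o, O) = -4*O + O*o² (Q(o, O) = o²*O - 4*O = O*o² - 4*O = -4*O + O*o²)
K(r, W) = -7 + W (K(r, W) = (-7 - 2*(-4 + 2²)) + W = (-7 - 2*(-4 + 4)) + W = (-7 - 2*0) + W = (-7 + 0) + W = -7 + W)
(119 + 173)*K(5, -2) = (119 + 173)*(-7 - 2) = 292*(-9) = -2628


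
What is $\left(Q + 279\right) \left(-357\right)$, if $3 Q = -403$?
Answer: $-51646$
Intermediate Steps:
$Q = - \frac{403}{3}$ ($Q = \frac{1}{3} \left(-403\right) = - \frac{403}{3} \approx -134.33$)
$\left(Q + 279\right) \left(-357\right) = \left(- \frac{403}{3} + 279\right) \left(-357\right) = \frac{434}{3} \left(-357\right) = -51646$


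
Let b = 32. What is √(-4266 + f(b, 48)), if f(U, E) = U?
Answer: I*√4234 ≈ 65.069*I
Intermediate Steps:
√(-4266 + f(b, 48)) = √(-4266 + 32) = √(-4234) = I*√4234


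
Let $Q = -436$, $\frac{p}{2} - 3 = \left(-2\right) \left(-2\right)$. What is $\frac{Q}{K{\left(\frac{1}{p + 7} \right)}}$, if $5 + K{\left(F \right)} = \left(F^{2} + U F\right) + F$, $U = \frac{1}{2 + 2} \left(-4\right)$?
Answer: $\frac{48069}{551} \approx 87.24$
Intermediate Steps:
$p = 14$ ($p = 6 + 2 \left(\left(-2\right) \left(-2\right)\right) = 6 + 2 \cdot 4 = 6 + 8 = 14$)
$U = -1$ ($U = \frac{1}{4} \left(-4\right) = -1$)
$K{\left(F \right)} = -5 + F^{2}$ ($K{\left(F \right)} = -5 + \left(\left(F^{2} - F\right) + F\right) = -5 + F^{2}$)
$\frac{Q}{K{\left(\frac{1}{p + 7} \right)}} = - \frac{436}{-5 + \left(\frac{1}{14 + 7}\right)^{2}} = - \frac{436}{-5 + \left(\frac{1}{21}\right)^{2}} = - \frac{436}{-5 + \frac{1}{441}} = - \frac{436}{- \frac{2204}{441}} = \left(-436\right) \left(- \frac{441}{2204}\right) = \frac{48069}{551}$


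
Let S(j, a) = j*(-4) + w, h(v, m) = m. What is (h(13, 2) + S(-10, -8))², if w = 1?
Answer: 1849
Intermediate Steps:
S(j, a) = 1 - 4*j (S(j, a) = j*(-4) + 1 = -4*j + 1 = 1 - 4*j)
(h(13, 2) + S(-10, -8))² = (2 + (1 - 4*(-10)))² = (2 + (1 + 40))² = (2 + 41)² = 43² = 1849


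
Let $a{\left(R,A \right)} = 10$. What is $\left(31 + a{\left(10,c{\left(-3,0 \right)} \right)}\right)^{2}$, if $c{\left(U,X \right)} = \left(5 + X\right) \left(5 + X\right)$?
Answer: $1681$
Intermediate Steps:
$c{\left(U,X \right)} = \left(5 + X\right)^{2}$
$\left(31 + a{\left(10,c{\left(-3,0 \right)} \right)}\right)^{2} = \left(31 + 10\right)^{2} = 41^{2} = 1681$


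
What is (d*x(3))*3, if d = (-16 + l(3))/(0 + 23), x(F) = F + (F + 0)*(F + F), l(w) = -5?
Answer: -1323/23 ≈ -57.522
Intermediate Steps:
x(F) = F + 2*F² (x(F) = F + F*(2*F) = F + 2*F²)
d = -21/23 (d = (-16 - 5)/(0 + 23) = -21/23 ≈ -0.91304)
(d*x(3))*3 = -63*(1 + 2*3)/23*3 = -63*(1 + 6)/23*3 = -63*7/23*3 = -21/23*21*3 = -441/23*3 = -1323/23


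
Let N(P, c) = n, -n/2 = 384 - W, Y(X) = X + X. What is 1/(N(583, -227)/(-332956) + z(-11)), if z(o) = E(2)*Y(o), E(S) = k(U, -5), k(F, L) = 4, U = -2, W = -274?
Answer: -83239/7324703 ≈ -0.011364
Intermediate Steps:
Y(X) = 2*X
E(S) = 4
z(o) = 8*o (z(o) = 4*(2*o) = 8*o)
n = -1316 (n = -2*(384 - 1*(-274)) = -2*(384 + 274) = -2*658 = -1316)
N(P, c) = -1316
1/(N(583, -227)/(-332956) + z(-11)) = 1/(-1316/(-332956) + 8*(-11)) = 1/(-1316*(-1/332956) - 88) = 1/(329/83239 - 88) = 1/(-7324703/83239) = -83239/7324703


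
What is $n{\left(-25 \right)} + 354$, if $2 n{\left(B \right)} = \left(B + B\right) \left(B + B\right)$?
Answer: $1604$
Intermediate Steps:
$n{\left(B \right)} = 2 B^{2}$ ($n{\left(B \right)} = \frac{\left(B + B\right) \left(B + B\right)}{2} = \frac{2 B 2 B}{2} = \frac{4 B^{2}}{2} = 2 B^{2}$)
$n{\left(-25 \right)} + 354 = 2 \left(-25\right)^{2} + 354 = 2 \cdot 625 + 354 = 1250 + 354 = 1604$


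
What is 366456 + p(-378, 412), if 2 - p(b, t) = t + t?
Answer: 365634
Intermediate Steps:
p(b, t) = 2 - 2*t (p(b, t) = 2 - (t + t) = 2 - 2*t)
366456 + p(-378, 412) = 366456 + (2 - 2*412) = 366456 + (2 - 824) = 366456 - 822 = 365634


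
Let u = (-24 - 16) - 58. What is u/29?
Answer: -98/29 ≈ -3.3793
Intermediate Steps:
u = -98 (u = -40 - 58 = -98)
u/29 = -98/29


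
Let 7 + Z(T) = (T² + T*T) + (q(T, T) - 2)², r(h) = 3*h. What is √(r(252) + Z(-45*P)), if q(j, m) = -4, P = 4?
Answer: √65585 ≈ 256.10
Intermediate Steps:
Z(T) = 29 + 2*T² (Z(T) = -7 + ((T² + T*T) + (-4 - 2)²) = -7 + ((T² + T²) + (-6)²) = -7 + (2*T² + 36) = -7 + (36 + 2*T²) = 29 + 2*T²)
√(r(252) + Z(-45*P)) = √(3*252 + (29 + 2*(-45*4)²)) = √(756 + (29 + 2*(-180)²)) = √(756 + (29 + 2*32400)) = √(756 + (29 + 64800)) = √(756 + 64829) = √65585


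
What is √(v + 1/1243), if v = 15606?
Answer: √24112035937/1243 ≈ 124.92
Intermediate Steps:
√(v + 1/1243) = √(15606 + 1/1243) = √(19398259/1243) = √24112035937/1243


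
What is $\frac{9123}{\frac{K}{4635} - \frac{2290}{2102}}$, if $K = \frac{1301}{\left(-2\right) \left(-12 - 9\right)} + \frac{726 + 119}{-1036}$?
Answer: $- \frac{138124633763340}{16395869411} \approx -8424.4$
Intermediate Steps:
$K = \frac{93739}{3108}$ ($K = \frac{1301}{\left(-2\right) \left(-21\right)} + 845 \left(- \frac{1}{1036}\right) = \frac{1301}{42} - \frac{845}{1036} = \frac{93739}{3108} \approx 30.161$)
$\frac{9123}{\frac{K}{4635} - \frac{2290}{2102}} = \frac{9123}{\frac{93739}{3108 \cdot 4635} - \frac{2290}{2102}} = \frac{9123}{\frac{93739}{3108} \cdot \frac{1}{4635} - \frac{1145}{1051}} = \frac{9123}{\frac{93739}{14405580} - \frac{1145}{1051}} = \frac{9123}{- \frac{16395869411}{15140264580}} = 9123 \left(- \frac{15140264580}{16395869411}\right) = - \frac{138124633763340}{16395869411}$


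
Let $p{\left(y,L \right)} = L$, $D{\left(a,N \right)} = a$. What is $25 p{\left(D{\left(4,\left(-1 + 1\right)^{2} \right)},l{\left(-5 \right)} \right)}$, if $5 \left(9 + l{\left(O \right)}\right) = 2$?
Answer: $-215$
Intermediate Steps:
$l{\left(O \right)} = - \frac{43}{5}$ ($l{\left(O \right)} = -9 + \frac{1}{5} \cdot 2 = -9 + \frac{2}{5} = - \frac{43}{5}$)
$25 p{\left(D{\left(4,\left(-1 + 1\right)^{2} \right)},l{\left(-5 \right)} \right)} = 25 \left(- \frac{43}{5}\right) = -215$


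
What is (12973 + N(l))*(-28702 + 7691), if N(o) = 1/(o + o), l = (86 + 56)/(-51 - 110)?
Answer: -77408116881/284 ≈ -2.7256e+8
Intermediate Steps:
l = -142/161 (l = 142/(-161) = 142*(-1/161) = -142/161 ≈ -0.88199)
N(o) = 1/(2*o)
(12973 + N(l))*(-28702 + 7691) = (12973 + 1/(2*(-142/161)))*(-28702 + 7691) = (12973 + (1/2)*(-161/142))*(-21011) = (12973 - 161/284)*(-21011) = (3684171/284)*(-21011) = -77408116881/284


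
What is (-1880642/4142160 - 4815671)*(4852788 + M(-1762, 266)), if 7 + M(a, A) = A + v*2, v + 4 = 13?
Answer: -9680545451782825613/414216 ≈ -2.3371e+13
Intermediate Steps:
v = 9 (v = -4 + 13 = 9)
M(a, A) = 11 + A (M(a, A) = -7 + (A + 9*2) = -7 + (A + 18) = -7 + (18 + A) = 11 + A)
(-1880642/4142160 - 4815671)*(4852788 + M(-1762, 266)) = (-1880642/4142160 - 4815671)*(4852788 + (11 + 266)) = (-1880642*1/4142160 - 4815671)*(4852788 + 277) = (-940321/2071080 - 4815671)*4853065 = -9973640835001/2071080*4853065 = -9680545451782825613/414216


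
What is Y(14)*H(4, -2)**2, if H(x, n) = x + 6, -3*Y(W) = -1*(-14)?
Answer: -1400/3 ≈ -466.67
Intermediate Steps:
Y(W) = -14/3 (Y(W) = -(-1)*(-14)/3 = -1/3*14 = -14/3)
H(x, n) = 6 + x
Y(14)*H(4, -2)**2 = -14*(6 + 4)**2/3 = -14/3*10**2 = -14/3*100 = -1400/3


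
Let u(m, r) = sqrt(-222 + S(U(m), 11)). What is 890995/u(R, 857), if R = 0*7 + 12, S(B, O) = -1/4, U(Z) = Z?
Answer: -254570*I*sqrt(889)/127 ≈ -59766.0*I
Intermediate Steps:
S(B, O) = -1/4 (S(B, O) = -1*1/4 = -1/4)
R = 12 (R = 0 + 12 = 12)
u(m, r) = I*sqrt(889)/2 (u(m, r) = sqrt(-222 - 1/4) = sqrt(-889/4) = I*sqrt(889)/2)
890995/u(R, 857) = 890995/((I*sqrt(889)/2)) = 890995*(-2*I*sqrt(889)/889) = -254570*I*sqrt(889)/127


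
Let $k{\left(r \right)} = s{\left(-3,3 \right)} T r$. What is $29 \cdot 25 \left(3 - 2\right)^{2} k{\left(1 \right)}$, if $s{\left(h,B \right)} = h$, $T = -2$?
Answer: $4350$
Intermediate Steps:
$k{\left(r \right)} = 6 r$ ($k{\left(r \right)} = \left(-3\right) \left(-2\right) r = 6 r$)
$29 \cdot 25 \left(3 - 2\right)^{2} k{\left(1 \right)} = 29 \cdot 25 \left(3 - 2\right)^{2} \cdot 6 \cdot 1 = 725 \cdot 1^{2} \cdot 6 = 725 \cdot 1 \cdot 6 = 725 \cdot 6 = 4350$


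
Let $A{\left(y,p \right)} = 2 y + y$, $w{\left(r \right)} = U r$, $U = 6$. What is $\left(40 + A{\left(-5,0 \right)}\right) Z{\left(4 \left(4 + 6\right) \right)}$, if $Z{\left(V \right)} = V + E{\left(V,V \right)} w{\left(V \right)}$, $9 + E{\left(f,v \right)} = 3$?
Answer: $-35000$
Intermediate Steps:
$E{\left(f,v \right)} = -6$ ($E{\left(f,v \right)} = -9 + 3 = -6$)
$w{\left(r \right)} = 6 r$
$Z{\left(V \right)} = - 35 V$ ($Z{\left(V \right)} = V - 6 \cdot 6 V = V - 36 V = - 35 V$)
$A{\left(y,p \right)} = 3 y$
$\left(40 + A{\left(-5,0 \right)}\right) Z{\left(4 \left(4 + 6\right) \right)} = \left(40 + 3 \left(-5\right)\right) \left(- 35 \cdot 4 \left(4 + 6\right)\right) = \left(40 - 15\right) \left(- 35 \cdot 4 \cdot 10\right) = 25 \left(\left(-35\right) 40\right) = 25 \left(-1400\right) = -35000$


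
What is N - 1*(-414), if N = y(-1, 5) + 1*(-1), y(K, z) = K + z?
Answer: 417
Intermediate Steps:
N = 3 (N = (-1 + 5) + 1*(-1) = 4 - 1 = 3)
N - 1*(-414) = 3 - 1*(-414) = 3 + 414 = 417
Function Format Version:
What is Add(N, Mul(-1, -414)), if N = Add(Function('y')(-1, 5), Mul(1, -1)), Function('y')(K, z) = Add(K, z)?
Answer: 417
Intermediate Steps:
N = 3 (N = Add(Add(-1, 5), Mul(1, -1)) = Add(4, -1) = 3)
Add(N, Mul(-1, -414)) = Add(3, Mul(-1, -414)) = Add(3, 414) = 417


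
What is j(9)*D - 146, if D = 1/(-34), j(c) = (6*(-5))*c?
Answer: -2347/17 ≈ -138.06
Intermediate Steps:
j(c) = -30*c
D = -1/34 ≈ -0.029412
j(9)*D - 146 = -30*9*(-1/34) - 146 = -270*(-1/34) - 146 = 135/17 - 146 = -2347/17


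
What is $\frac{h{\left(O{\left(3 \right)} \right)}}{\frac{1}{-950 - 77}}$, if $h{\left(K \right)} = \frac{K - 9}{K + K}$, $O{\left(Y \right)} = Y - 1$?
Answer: $\frac{7189}{4} \approx 1797.3$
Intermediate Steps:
$O{\left(Y \right)} = -1 + Y$
$h{\left(K \right)} = \frac{-9 + K}{2 K}$
$\frac{h{\left(O{\left(3 \right)} \right)}}{\frac{1}{-950 - 77}} = \frac{\frac{1}{2} \frac{1}{-1 + 3} \left(-9 + \left(-1 + 3\right)\right)}{\frac{1}{-950 - 77}} = \frac{\frac{1}{2} \cdot \frac{1}{2} \left(-9 + 2\right)}{\frac{1}{-1027}} = \frac{\frac{1}{2} \cdot \frac{1}{2} \left(-7\right)}{- \frac{1}{1027}} = \left(- \frac{7}{4}\right) \left(-1027\right) = \frac{7189}{4}$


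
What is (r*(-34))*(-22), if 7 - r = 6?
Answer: 748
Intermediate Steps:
r = 1 (r = 7 - 1*6 = 7 - 6 = 1)
(r*(-34))*(-22) = (1*(-34))*(-22) = -34*(-22) = 748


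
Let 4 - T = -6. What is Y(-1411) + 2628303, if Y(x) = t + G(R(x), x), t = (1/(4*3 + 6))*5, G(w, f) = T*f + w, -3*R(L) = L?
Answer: 47063945/18 ≈ 2.6147e+6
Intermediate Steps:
T = 10 (T = 4 - 1*(-6) = 4 + 6 = 10)
R(L) = -L/3
G(w, f) = w + 10*f (G(w, f) = 10*f + w = w + 10*f)
t = 5/18 (t = (1/(12 + 6))*5 = (1/18)*5 = 5/18 ≈ 0.27778)
Y(x) = 5/18 + 29*x/3 (Y(x) = 5/18 + (-x/3 + 10*x) = 5/18 + 29*x/3)
Y(-1411) + 2628303 = (5/18 + (29/3)*(-1411)) + 2628303 = (5/18 - 40919/3) + 2628303 = -245509/18 + 2628303 = 47063945/18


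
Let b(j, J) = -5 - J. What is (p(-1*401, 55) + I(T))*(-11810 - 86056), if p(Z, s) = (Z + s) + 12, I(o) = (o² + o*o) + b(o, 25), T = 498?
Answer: -48506695704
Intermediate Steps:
I(o) = -30 + 2*o² (I(o) = (o² + o*o) + (-5 - 1*25) = (o² + o²) + (-5 - 25) = 2*o² - 30 = -30 + 2*o²)
p(Z, s) = 12 + Z + s
(p(-1*401, 55) + I(T))*(-11810 - 86056) = ((12 - 1*401 + 55) + (-30 + 2*498²))*(-11810 - 86056) = ((12 - 401 + 55) + (-30 + 2*248004))*(-97866) = (-334 + (-30 + 496008))*(-97866) = (-334 + 495978)*(-97866) = 495644*(-97866) = -48506695704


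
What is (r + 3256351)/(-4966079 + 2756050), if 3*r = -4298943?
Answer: -1823370/2210029 ≈ -0.82504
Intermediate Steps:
r = -1432981 (r = (⅓)*(-4298943) = -1432981)
(r + 3256351)/(-4966079 + 2756050) = (-1432981 + 3256351)/(-4966079 + 2756050) = 1823370/(-2210029) = 1823370*(-1/2210029) = -1823370/2210029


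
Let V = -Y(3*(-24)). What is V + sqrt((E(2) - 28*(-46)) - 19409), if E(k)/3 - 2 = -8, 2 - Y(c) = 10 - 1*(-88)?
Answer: 96 + I*sqrt(18139) ≈ 96.0 + 134.68*I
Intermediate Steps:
Y(c) = -96 (Y(c) = 2 - (10 - 1*(-88)) = 2 - (10 + 88) = 2 - 1*98 = 2 - 98 = -96)
E(k) = -18 (E(k) = 6 + 3*(-8) = 6 - 24 = -18)
V = 96 (V = -1*(-96) = 96)
V + sqrt((E(2) - 28*(-46)) - 19409) = 96 + sqrt((-18 - 28*(-46)) - 19409) = 96 + sqrt((-18 + 1288) - 19409) = 96 + sqrt(1270 - 19409) = 96 + sqrt(-18139) = 96 + I*sqrt(18139)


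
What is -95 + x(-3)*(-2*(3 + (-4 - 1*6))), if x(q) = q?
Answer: -137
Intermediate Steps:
-95 + x(-3)*(-2*(3 + (-4 - 1*6))) = -95 - (-6)*(3 + (-4 - 1*6)) = -95 - (-6)*(3 + (-4 - 6)) = -95 - (-6)*(3 - 10) = -95 - (-6)*(-7) = -95 - 3*14 = -95 - 42 = -137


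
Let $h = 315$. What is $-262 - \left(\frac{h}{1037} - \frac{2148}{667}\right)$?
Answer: $- \frac{179202527}{691679} \approx -259.08$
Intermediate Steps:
$-262 - \left(\frac{h}{1037} - \frac{2148}{667}\right) = -262 - \left(\frac{315}{1037} - \frac{2148}{667}\right) = -262 - - \frac{2017371}{691679} = -262 + \frac{2017371}{691679} = - \frac{179202527}{691679}$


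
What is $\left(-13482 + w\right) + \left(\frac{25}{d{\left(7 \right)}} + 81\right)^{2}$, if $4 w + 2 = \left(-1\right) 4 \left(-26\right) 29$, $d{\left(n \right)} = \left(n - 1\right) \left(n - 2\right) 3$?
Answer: $- \frac{1983665}{324} \approx -6122.4$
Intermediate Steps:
$d{\left(n \right)} = 3 \left(-1 + n\right) \left(-2 + n\right)$ ($d{\left(n \right)} = \left(-1 + n\right) \left(-2 + n\right) 3 = 3 \left(-1 + n\right) \left(-2 + n\right)$)
$w = \frac{1507}{2}$ ($w = - \frac{1}{2} + \frac{\left(-1\right) 4 \left(-26\right) 29}{4} = - \frac{1}{2} + \frac{\left(-4\right) \left(-26\right) 29}{4} = - \frac{1}{2} + \frac{104 \cdot 29}{4} = - \frac{1}{2} + \frac{1}{4} \cdot 3016 = - \frac{1}{2} + 754 = \frac{1507}{2} \approx 753.5$)
$\left(-13482 + w\right) + \left(\frac{25}{d{\left(7 \right)}} + 81\right)^{2} = \left(-13482 + \frac{1507}{2}\right) + \left(\frac{25}{6 - 63 + 3 \cdot 7^{2}} + 81\right)^{2} = - \frac{25457}{2} + \left(\frac{25}{6 - 63 + 3 \cdot 49} + 81\right)^{2} = - \frac{25457}{2} + \left(\frac{25}{6 - 63 + 147} + 81\right)^{2} = - \frac{25457}{2} + \left(\frac{25}{90} + 81\right)^{2} = - \frac{25457}{2} + \left(25 \cdot \frac{1}{90} + 81\right)^{2} = - \frac{25457}{2} + \left(\frac{5}{18} + 81\right)^{2} = - \frac{25457}{2} + \left(\frac{1463}{18}\right)^{2} = - \frac{25457}{2} + \frac{2140369}{324} = - \frac{1983665}{324}$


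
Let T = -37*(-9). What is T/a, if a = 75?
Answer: 111/25 ≈ 4.4400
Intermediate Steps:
T = 333
T/a = 333/75 = 333*(1/75) = 111/25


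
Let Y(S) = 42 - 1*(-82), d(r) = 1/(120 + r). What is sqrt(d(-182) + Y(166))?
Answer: sqrt(476594)/62 ≈ 11.135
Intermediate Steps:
Y(S) = 124 (Y(S) = 42 + 82 = 124)
sqrt(d(-182) + Y(166)) = sqrt(1/(120 - 182) + 124) = sqrt(1/(-62) + 124) = sqrt(-1/62 + 124) = sqrt(7687/62) = sqrt(476594)/62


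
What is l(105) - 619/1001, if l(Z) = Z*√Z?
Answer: -619/1001 + 105*√105 ≈ 1075.3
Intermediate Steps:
l(Z) = Z^(3/2)
l(105) - 619/1001 = 105^(3/2) - 619/1001 = 105*√105 - 619*1/1001 = 105*√105 - 619/1001 = -619/1001 + 105*√105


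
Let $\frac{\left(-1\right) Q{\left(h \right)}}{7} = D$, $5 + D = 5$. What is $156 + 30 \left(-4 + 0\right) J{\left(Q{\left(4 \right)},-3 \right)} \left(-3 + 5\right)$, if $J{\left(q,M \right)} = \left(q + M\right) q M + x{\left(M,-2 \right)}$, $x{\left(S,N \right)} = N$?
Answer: $636$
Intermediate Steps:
$D = 0$ ($D = -5 + 5 = 0$)
$Q{\left(h \right)} = 0$ ($Q{\left(h \right)} = \left(-7\right) 0 = 0$)
$J{\left(q,M \right)} = -2 + M q \left(M + q\right)$ ($J{\left(q,M \right)} = \left(q + M\right) q M - 2 = \left(M + q\right) q M - 2 = q \left(M + q\right) M - 2 = M q \left(M + q\right) - 2 = -2 + M q \left(M + q\right)$)
$156 + 30 \left(-4 + 0\right) J{\left(Q{\left(4 \right)},-3 \right)} \left(-3 + 5\right) = 156 + 30 \left(-4 + 0\right) \left(-2 - 3 \cdot 0^{2} + 0 \left(-3\right)^{2}\right) \left(-3 + 5\right) = 156 + 30 \left(-4\right) \left(-2 - 0 + 0 \cdot 9\right) 2 = 156 - 120 \left(-2 + 0 + 0\right) 2 = 156 - 120 \left(\left(-2\right) 2\right) = 156 - -480 = 156 + 480 = 636$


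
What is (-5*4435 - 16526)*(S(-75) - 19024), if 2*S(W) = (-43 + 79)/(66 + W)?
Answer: 736325226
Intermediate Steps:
S(W) = 18/(66 + W) (S(W) = ((-43 + 79)/(66 + W))/2 = (36/(66 + W))/2 = 18/(66 + W))
(-5*4435 - 16526)*(S(-75) - 19024) = (-5*4435 - 16526)*(18/(66 - 75) - 19024) = (-22175 - 16526)*(18/(-9) - 19024) = -38701*(18*(-⅑) - 19024) = -38701*(-2 - 19024) = -38701*(-19026) = 736325226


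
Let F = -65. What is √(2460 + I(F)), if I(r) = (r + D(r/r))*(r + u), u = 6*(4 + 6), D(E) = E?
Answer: 2*√695 ≈ 52.726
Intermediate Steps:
u = 60 (u = 6*10 = 60)
I(r) = (1 + r)*(60 + r) (I(r) = (r + r/r)*(r + 60) = (r + 1)*(60 + r) = (1 + r)*(60 + r))
√(2460 + I(F)) = √(2460 + (60 + (-65)² + 61*(-65))) = √(2460 + (60 + 4225 - 3965)) = √(2460 + 320) = √2780 = 2*√695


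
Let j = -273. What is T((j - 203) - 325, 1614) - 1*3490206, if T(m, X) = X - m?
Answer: -3487791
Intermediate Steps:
T((j - 203) - 325, 1614) - 1*3490206 = (1614 - ((-273 - 203) - 325)) - 1*3490206 = (1614 - (-476 - 325)) - 3490206 = (1614 - 1*(-801)) - 3490206 = (1614 + 801) - 3490206 = 2415 - 3490206 = -3487791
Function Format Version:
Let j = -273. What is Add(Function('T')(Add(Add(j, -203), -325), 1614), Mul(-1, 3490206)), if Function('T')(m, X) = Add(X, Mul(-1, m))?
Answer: -3487791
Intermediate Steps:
Add(Function('T')(Add(Add(j, -203), -325), 1614), Mul(-1, 3490206)) = Add(Add(1614, Mul(-1, Add(Add(-273, -203), -325))), Mul(-1, 3490206)) = Add(Add(1614, Mul(-1, Add(-476, -325))), -3490206) = Add(Add(1614, Mul(-1, -801)), -3490206) = Add(Add(1614, 801), -3490206) = Add(2415, -3490206) = -3487791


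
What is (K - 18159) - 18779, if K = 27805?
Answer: -9133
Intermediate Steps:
(K - 18159) - 18779 = (27805 - 18159) - 18779 = 9646 - 18779 = -9133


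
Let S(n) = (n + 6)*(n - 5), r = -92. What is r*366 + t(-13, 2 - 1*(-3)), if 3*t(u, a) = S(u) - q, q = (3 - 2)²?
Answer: -100891/3 ≈ -33630.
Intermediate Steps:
S(n) = (-5 + n)*(6 + n) (S(n) = (6 + n)*(-5 + n) = (-5 + n)*(6 + n))
q = 1 (q = 1² = 1)
t(u, a) = -31/3 + u/3 + u²/3 (t(u, a) = ((-30 + u + u²) - 1*1)/3 = ((-30 + u + u²) - 1)/3 = (-31 + u + u²)/3 = -31/3 + u/3 + u²/3)
r*366 + t(-13, 2 - 1*(-3)) = -92*366 + (-31/3 + (⅓)*(-13) + (⅓)*(-13)²) = -33672 + (-31/3 - 13/3 + (⅓)*169) = -33672 + (-31/3 - 13/3 + 169/3) = -33672 + 125/3 = -100891/3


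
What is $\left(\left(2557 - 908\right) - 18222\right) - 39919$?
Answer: $-56492$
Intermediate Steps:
$\left(\left(2557 - 908\right) - 18222\right) - 39919 = \left(1649 - 18222\right) - 39919 = -16573 - 39919 = -56492$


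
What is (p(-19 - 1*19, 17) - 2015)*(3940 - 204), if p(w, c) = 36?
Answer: -7393544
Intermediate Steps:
(p(-19 - 1*19, 17) - 2015)*(3940 - 204) = (36 - 2015)*(3940 - 204) = -1979*3736 = -7393544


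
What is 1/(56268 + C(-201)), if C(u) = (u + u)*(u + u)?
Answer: 1/217872 ≈ 4.5898e-6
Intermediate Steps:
C(u) = 4*u**2 (C(u) = (2*u)*(2*u) = 4*u**2)
1/(56268 + C(-201)) = 1/(56268 + 4*(-201)**2) = 1/(56268 + 4*40401) = 1/(56268 + 161604) = 1/217872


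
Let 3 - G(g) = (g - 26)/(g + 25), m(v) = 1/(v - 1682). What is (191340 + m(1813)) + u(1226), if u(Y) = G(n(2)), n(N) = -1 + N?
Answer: 651717559/3406 ≈ 1.9134e+5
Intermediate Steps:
m(v) = 1/(-1682 + v)
G(g) = 3 - (-26 + g)/(25 + g) (G(g) = 3 - (g - 26)/(g + 25) = 3 - (-26 + g)/(25 + g))
u(Y) = 103/26 (u(Y) = (101 + 2*(-1 + 2))/(25 + (-1 + 2)) = (101 + 2*1)/(25 + 1) = (101 + 2)/26 = (1/26)*103 = 103/26)
(191340 + m(1813)) + u(1226) = (191340 + 1/(-1682 + 1813)) + 103/26 = (191340 + 1/131) + 103/26 = 25065541/131 + 103/26 = 651717559/3406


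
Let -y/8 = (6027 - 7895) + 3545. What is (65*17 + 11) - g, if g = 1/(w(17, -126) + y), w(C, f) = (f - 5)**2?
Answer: 4179419/3745 ≈ 1116.0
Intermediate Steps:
w(C, f) = (-5 + f)**2
y = -13416 (y = -8*((6027 - 7895) + 3545) = -8*(-1868 + 3545) = -8*1677 = -13416)
g = 1/3745 (g = 1/((-5 - 126)**2 - 13416) = 1/((-131)**2 - 13416) = 1/(17161 - 13416) = 1/3745 ≈ 0.00026702)
(65*17 + 11) - g = (65*17 + 11) - 1*1/3745 = (1105 + 11) - 1/3745 = 1116 - 1/3745 = 4179419/3745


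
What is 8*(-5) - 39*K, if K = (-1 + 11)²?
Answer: -3940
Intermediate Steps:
K = 100 (K = 10² = 100)
8*(-5) - 39*K = 8*(-5) - 39*100 = -40 - 3900 = -3940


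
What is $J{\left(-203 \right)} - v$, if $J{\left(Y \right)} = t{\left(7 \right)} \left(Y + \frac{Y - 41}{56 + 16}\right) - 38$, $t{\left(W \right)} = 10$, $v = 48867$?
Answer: $- \frac{458720}{9} \approx -50969.0$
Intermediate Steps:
$J{\left(Y \right)} = - \frac{1573}{36} + \frac{365 Y}{36}$ ($J{\left(Y \right)} = 10 \left(Y + \frac{Y - 41}{56 + 16}\right) - 38 = 10 \left(Y + \frac{-41 + Y}{72}\right) - 38 = 10 \left(Y + \left(-41 + Y\right) \frac{1}{72}\right) - 38 = 10 \left(Y + \left(- \frac{41}{72} + \frac{Y}{72}\right)\right) - 38 = 10 \left(- \frac{41}{72} + \frac{73 Y}{72}\right) - 38 = \left(- \frac{205}{36} + \frac{365 Y}{36}\right) - 38 = - \frac{1573}{36} + \frac{365 Y}{36}$)
$J{\left(-203 \right)} - v = \left(- \frac{1573}{36} + \frac{365}{36} \left(-203\right)\right) - 48867 = \left(- \frac{1573}{36} - \frac{74095}{36}\right) - 48867 = - \frac{18917}{9} - 48867 = - \frac{458720}{9}$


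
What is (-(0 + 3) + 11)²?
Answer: 64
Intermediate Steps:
(-(0 + 3) + 11)² = (-1*3 + 11)² = (-3 + 11)² = 8² = 64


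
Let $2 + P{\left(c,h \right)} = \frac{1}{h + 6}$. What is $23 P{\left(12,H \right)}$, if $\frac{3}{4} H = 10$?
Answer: $- \frac{2599}{58} \approx -44.81$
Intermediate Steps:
$H = \frac{40}{3}$ ($H = \frac{4}{3} \cdot 10 = \frac{40}{3} \approx 13.333$)
$P{\left(c,h \right)} = -2 + \frac{1}{6 + h}$ ($P{\left(c,h \right)} = -2 + \frac{1}{h + 6} = -2 + \frac{1}{6 + h}$)
$23 P{\left(12,H \right)} = 23 \frac{-11 - \frac{80}{3}}{6 + \frac{40}{3}} = 23 \frac{-11 - \frac{80}{3}}{\frac{58}{3}} = 23 \cdot \frac{3}{58} \left(- \frac{113}{3}\right) = 23 \left(- \frac{113}{58}\right) = - \frac{2599}{58}$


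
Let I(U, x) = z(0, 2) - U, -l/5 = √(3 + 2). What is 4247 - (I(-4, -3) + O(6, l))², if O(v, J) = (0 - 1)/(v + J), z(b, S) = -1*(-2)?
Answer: 33348762/7921 - 5400*√5/7921 ≈ 4208.6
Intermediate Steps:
z(b, S) = 2
l = -5*√5 (l = -5*√(3 + 2) = -5*√5 ≈ -11.180)
I(U, x) = 2 - U
O(v, J) = -1/(J + v)
4247 - (I(-4, -3) + O(6, l))² = 4247 - ((2 - 1*(-4)) - 1/(-5*√5 + 6))² = 4247 - ((2 + 4) - 1/(6 - 5*√5))² = 4247 - (6 - 1/(6 - 5*√5))²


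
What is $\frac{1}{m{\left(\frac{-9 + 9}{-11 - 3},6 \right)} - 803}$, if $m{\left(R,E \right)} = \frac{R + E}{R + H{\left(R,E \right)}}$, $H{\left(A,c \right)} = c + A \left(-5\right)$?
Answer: $- \frac{1}{802} \approx -0.0012469$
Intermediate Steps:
$H{\left(A,c \right)} = c - 5 A$
$m{\left(R,E \right)} = \frac{E + R}{E - 4 R}$ ($m{\left(R,E \right)} = \frac{R + E}{R + \left(E - 5 R\right)} = \frac{E + R}{E - 4 R}$)
$\frac{1}{m{\left(\frac{-9 + 9}{-11 - 3},6 \right)} - 803} = \frac{1}{\frac{6 + \frac{-9 + 9}{-11 - 3}}{6 - 4 \frac{-9 + 9}{-11 - 3}} - 803} = \frac{1}{\frac{6 + \frac{0}{-14}}{6 - 4 \frac{0}{-14}} - 803} = \frac{1}{\frac{6 + 0 \left(- \frac{1}{14}\right)}{6 - 4 \cdot 0 \left(- \frac{1}{14}\right)} - 803} = \frac{1}{\frac{6 + 0}{6 - 0} - 803} = \frac{1}{\frac{1}{6 + 0} \cdot 6 - 803} = \frac{1}{\frac{1}{6} \cdot 6 - 803} = \frac{1}{1 - 803} = \frac{1}{-802} = - \frac{1}{802}$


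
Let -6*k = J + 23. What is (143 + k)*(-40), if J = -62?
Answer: -5980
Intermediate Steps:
k = 13/2 (k = -(-62 + 23)/6 = -⅙*(-39) = 13/2 ≈ 6.5000)
(143 + k)*(-40) = (143 + 13/2)*(-40) = (299/2)*(-40) = -5980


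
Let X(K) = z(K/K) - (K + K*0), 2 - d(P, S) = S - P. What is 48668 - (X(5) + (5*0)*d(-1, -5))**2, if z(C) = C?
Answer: 48652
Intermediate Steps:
d(P, S) = 2 + P - S (d(P, S) = 2 - (S - P) = 2 + (P - S) = 2 + P - S)
X(K) = 1 - K (X(K) = K/K - (K + K*0) = 1 - (K + 0) = 1 - K)
48668 - (X(5) + (5*0)*d(-1, -5))**2 = 48668 - ((1 - 1*5) + (5*0)*(2 - 1 - 1*(-5)))**2 = 48668 - ((1 - 5) + 0*(2 - 1 + 5))**2 = 48668 - (-4 + 0*6)**2 = 48668 - (-4 + 0)**2 = 48668 - 1*(-4)**2 = 48668 - 1*16 = 48668 - 16 = 48652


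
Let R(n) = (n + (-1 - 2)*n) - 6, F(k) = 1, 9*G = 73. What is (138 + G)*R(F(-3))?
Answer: -10520/9 ≈ -1168.9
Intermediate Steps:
G = 73/9 (G = (1/9)*73 = 73/9 ≈ 8.1111)
R(n) = -6 - 2*n (R(n) = (n - 3*n) - 6 = -2*n - 6 = -6 - 2*n)
(138 + G)*R(F(-3)) = (138 + 73/9)*(-6 - 2*1) = 1315*(-6 - 2)/9 = (1315/9)*(-8) = -10520/9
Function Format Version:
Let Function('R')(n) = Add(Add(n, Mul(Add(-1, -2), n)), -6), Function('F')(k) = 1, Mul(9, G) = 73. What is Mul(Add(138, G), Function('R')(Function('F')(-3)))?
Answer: Rational(-10520, 9) ≈ -1168.9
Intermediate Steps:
G = Rational(73, 9) (G = Mul(Rational(1, 9), 73) = Rational(73, 9) ≈ 8.1111)
Function('R')(n) = Add(-6, Mul(-2, n)) (Function('R')(n) = Add(Add(n, Mul(-3, n)), -6) = Add(Mul(-2, n), -6) = Add(-6, Mul(-2, n)))
Mul(Add(138, G), Function('R')(Function('F')(-3))) = Mul(Add(138, Rational(73, 9)), Add(-6, Mul(-2, 1))) = Mul(Rational(1315, 9), Add(-6, -2)) = Mul(Rational(1315, 9), -8) = Rational(-10520, 9)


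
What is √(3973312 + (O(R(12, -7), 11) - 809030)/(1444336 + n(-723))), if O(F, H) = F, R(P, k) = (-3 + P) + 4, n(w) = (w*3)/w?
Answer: √8288785178148167589/1444339 ≈ 1993.3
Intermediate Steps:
n(w) = 3 (n(w) = (3*w)/w = 3)
R(P, k) = 1 + P
√(3973312 + (O(R(12, -7), 11) - 809030)/(1444336 + n(-723))) = √(3973312 + ((1 + 12) - 809030)/(1444336 + 3)) = √(3973312 + (13 - 809030)/1444339) = √(3973312 - 809017*1/1444339) = √(3973312 - 809017/1444339) = √(5738808671751/1444339) = √8288785178148167589/1444339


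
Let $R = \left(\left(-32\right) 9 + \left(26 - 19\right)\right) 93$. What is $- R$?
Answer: $26133$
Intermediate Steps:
$R = -26133$ ($R = \left(-288 + 7\right) 93 = \left(-281\right) 93 = -26133$)
$- R = \left(-1\right) \left(-26133\right) = 26133$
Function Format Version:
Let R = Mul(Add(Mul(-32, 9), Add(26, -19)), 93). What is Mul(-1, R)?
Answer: 26133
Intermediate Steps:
R = -26133 (R = Mul(Add(-288, 7), 93) = Mul(-281, 93) = -26133)
Mul(-1, R) = Mul(-1, -26133) = 26133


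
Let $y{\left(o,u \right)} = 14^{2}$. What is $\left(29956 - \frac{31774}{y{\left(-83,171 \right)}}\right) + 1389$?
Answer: $\frac{3055923}{98} \approx 31183.0$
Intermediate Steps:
$y{\left(o,u \right)} = 196$
$\left(29956 - \frac{31774}{y{\left(-83,171 \right)}}\right) + 1389 = \left(29956 - \frac{31774}{196}\right) + 1389 = \left(29956 - \frac{15887}{98}\right) + 1389 = \frac{2919801}{98} + 1389 = \frac{3055923}{98}$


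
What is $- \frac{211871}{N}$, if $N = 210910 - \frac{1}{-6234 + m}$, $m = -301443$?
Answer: $- \frac{65187833667}{64892156071} \approx -1.0046$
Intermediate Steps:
$N = \frac{64892156071}{307677}$ ($N = 210910 - \frac{1}{-6234 - 301443} = 210910 - \frac{1}{-307677} = 210910 - - \frac{1}{307677} = 210910 + \frac{1}{307677} = \frac{64892156071}{307677} \approx 2.1091 \cdot 10^{5}$)
$- \frac{211871}{N} = - \frac{211871}{\frac{64892156071}{307677}} = \left(-211871\right) \frac{307677}{64892156071} = - \frac{65187833667}{64892156071}$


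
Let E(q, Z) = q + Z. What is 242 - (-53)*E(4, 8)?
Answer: 878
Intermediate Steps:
E(q, Z) = Z + q
242 - (-53)*E(4, 8) = 242 - (-53)*(8 + 4) = 242 - (-53)*12 = 242 - 1*(-636) = 242 + 636 = 878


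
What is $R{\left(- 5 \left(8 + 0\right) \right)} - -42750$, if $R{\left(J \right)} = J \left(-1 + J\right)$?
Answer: $44390$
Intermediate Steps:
$R{\left(- 5 \left(8 + 0\right) \right)} - -42750 = - 5 \left(8 + 0\right) \left(-1 - 5 \left(8 + 0\right)\right) - -42750 = \left(-5\right) 8 \left(-1 - 40\right) + 42750 = - 40 \left(-1 - 40\right) + 42750 = \left(-40\right) \left(-41\right) + 42750 = 1640 + 42750 = 44390$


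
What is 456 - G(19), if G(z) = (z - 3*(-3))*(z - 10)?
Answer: 204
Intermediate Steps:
G(z) = (-10 + z)*(9 + z) (G(z) = (z + 9)*(-10 + z) = (9 + z)*(-10 + z) = (-10 + z)*(9 + z))
456 - G(19) = 456 - (-90 + 19**2 - 1*19) = 456 - (-90 + 361 - 19) = 456 - 1*252 = 456 - 252 = 204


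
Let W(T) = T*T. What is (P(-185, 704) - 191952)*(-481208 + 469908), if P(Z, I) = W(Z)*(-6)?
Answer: 4489512600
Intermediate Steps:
W(T) = T²
P(Z, I) = -6*Z² (P(Z, I) = Z²*(-6) = -6*Z²)
(P(-185, 704) - 191952)*(-481208 + 469908) = (-6*(-185)² - 191952)*(-481208 + 469908) = (-6*34225 - 191952)*(-11300) = (-205350 - 191952)*(-11300) = -397302*(-11300) = 4489512600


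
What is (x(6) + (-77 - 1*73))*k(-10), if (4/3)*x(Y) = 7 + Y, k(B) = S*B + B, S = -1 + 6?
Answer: 8415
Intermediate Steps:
S = 5
k(B) = 6*B (k(B) = 5*B + B = 6*B)
x(Y) = 21/4 + 3*Y/4 (x(Y) = 3*(7 + Y)/4 = 21/4 + 3*Y/4)
(x(6) + (-77 - 1*73))*k(-10) = ((21/4 + (¾)*6) + (-77 - 1*73))*(6*(-10)) = ((21/4 + 9/2) + (-77 - 73))*(-60) = (39/4 - 150)*(-60) = -561/4*(-60) = 8415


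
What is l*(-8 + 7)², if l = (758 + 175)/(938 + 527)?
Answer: 933/1465 ≈ 0.63686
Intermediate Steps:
l = 933/1465 ≈ 0.63686
l*(-8 + 7)² = 933*(-8 + 7)²/1465 = (933/1465)*(-1)² = (933/1465)*1 = 933/1465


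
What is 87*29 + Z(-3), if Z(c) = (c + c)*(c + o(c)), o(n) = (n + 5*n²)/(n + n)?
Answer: 2583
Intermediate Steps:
o(n) = (n + 5*n²)/(2*n) (o(n) = (n + 5*n²)/((2*n)) = (n + 5*n²)*(1/(2*n)) = (n + 5*n²)/(2*n))
Z(c) = 2*c*(½ + 7*c/2) (Z(c) = (c + c)*(c + (½ + 5*c/2)) = (2*c)*(½ + 7*c/2) = 2*c*(½ + 7*c/2))
87*29 + Z(-3) = 87*29 - 3*(1 + 7*(-3)) = 2523 - 3*(1 - 21) = 2523 - 3*(-20) = 2523 + 60 = 2583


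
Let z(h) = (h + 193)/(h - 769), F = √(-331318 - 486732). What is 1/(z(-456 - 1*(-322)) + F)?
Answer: -53277/667045335931 - 4077045*I*√32722/667045335931 ≈ -7.987e-8 - 0.0011056*I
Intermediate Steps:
F = 5*I*√32722 (F = √(-818050) = 5*I*√32722 ≈ 904.46*I)
z(h) = (193 + h)/(-769 + h)
1/(z(-456 - 1*(-322)) + F) = 1/((193 + (-456 - 1*(-322)))/(-769 + (-456 - 1*(-322))) + 5*I*√32722) = 1/((193 + (-456 + 322))/(-769 + (-456 + 322)) + 5*I*√32722) = 1/((193 - 134)/(-769 - 134) + 5*I*√32722) = 1/(59/(-903) + 5*I*√32722) = 1/(-1/903*59 + 5*I*√32722) = 1/(-59/903 + 5*I*√32722)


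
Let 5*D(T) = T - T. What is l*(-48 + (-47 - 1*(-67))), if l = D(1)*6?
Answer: 0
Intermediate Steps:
D(T) = 0 (D(T) = (T - T)/5 = (1/5)*0 = 0)
l = 0 (l = 0*6 = 0)
l*(-48 + (-47 - 1*(-67))) = 0*(-48 + (-47 - 1*(-67))) = 0*(-48 + (-47 + 67)) = 0*(-48 + 20) = 0*(-28) = 0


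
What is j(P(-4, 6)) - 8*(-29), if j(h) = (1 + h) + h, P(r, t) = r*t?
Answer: 185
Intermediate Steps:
j(h) = 1 + 2*h
j(P(-4, 6)) - 8*(-29) = (1 + 2*(-4*6)) - 8*(-29) = (1 + 2*(-24)) + 232 = (1 - 48) + 232 = -47 + 232 = 185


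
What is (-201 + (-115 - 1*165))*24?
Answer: -11544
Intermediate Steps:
(-201 + (-115 - 1*165))*24 = (-201 + (-115 - 165))*24 = (-201 - 280)*24 = -481*24 = -11544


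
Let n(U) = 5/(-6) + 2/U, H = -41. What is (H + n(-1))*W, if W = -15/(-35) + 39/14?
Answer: -3945/28 ≈ -140.89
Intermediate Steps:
W = 45/14 (W = -15*(-1/35) + 39*(1/14) = 3/7 + 39/14 = 45/14 ≈ 3.2143)
n(U) = -5/6 + 2/U (n(U) = 5*(-1/6) + 2/U = -5/6 + 2/U)
(H + n(-1))*W = (-41 + (-5/6 + 2/(-1)))*(45/14) = (-41 + (-5/6 + 2*(-1)))*(45/14) = (-41 + (-5/6 - 2))*(45/14) = (-41 - 17/6)*(45/14) = -263/6*45/14 = -3945/28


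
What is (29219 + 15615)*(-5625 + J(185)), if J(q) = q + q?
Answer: -235602670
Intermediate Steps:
J(q) = 2*q
(29219 + 15615)*(-5625 + J(185)) = (29219 + 15615)*(-5625 + 2*185) = 44834*(-5625 + 370) = 44834*(-5255) = -235602670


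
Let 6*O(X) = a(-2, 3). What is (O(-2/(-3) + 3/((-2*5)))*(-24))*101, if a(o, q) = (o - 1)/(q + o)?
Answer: 1212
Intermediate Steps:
a(o, q) = (-1 + o)/(o + q)
O(X) = -½ (O(X) = ((-1 - 2)/(-2 + 3))/6 = (-3/1)/6 = (1*(-3))/6 = (⅙)*(-3) = -½)
(O(-2/(-3) + 3/((-2*5)))*(-24))*101 = -½*(-24)*101 = 12*101 = 1212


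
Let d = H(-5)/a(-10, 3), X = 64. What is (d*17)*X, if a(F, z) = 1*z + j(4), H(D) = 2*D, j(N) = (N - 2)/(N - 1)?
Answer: -32640/11 ≈ -2967.3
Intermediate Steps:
j(N) = (-2 + N)/(-1 + N)
a(F, z) = 2/3 + z (a(F, z) = 1*z + (-2 + 4)/(-1 + 4) = z + 2/3 = 2/3 + z)
d = -30/11 (d = (2*(-5))/(2/3 + 3) = -10/11/3 = -10*3/11 = -30/11 ≈ -2.7273)
(d*17)*X = -30/11*17*64 = -510/11*64 = -32640/11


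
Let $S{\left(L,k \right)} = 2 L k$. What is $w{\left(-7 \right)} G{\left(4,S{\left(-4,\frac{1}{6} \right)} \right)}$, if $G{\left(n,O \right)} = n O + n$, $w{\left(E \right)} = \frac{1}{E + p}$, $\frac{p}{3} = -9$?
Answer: $\frac{2}{51} \approx 0.039216$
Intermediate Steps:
$p = -27$ ($p = 3 \left(-9\right) = -27$)
$w{\left(E \right)} = \frac{1}{-27 + E}$ ($w{\left(E \right)} = \frac{1}{E - 27} = \frac{1}{-27 + E}$)
$S{\left(L,k \right)} = 2 L k$
$G{\left(n,O \right)} = n + O n$ ($G{\left(n,O \right)} = O n + n = n + O n$)
$w{\left(-7 \right)} G{\left(4,S{\left(-4,\frac{1}{6} \right)} \right)} = \frac{4 \left(1 + 2 \left(-4\right) \frac{1}{6}\right)}{-27 - 7} = \frac{4 \left(1 + 2 \left(-4\right) \frac{1}{6}\right)}{-34} = - \frac{4 \left(1 - \frac{4}{3}\right)}{34} = - \frac{4 \left(- \frac{1}{3}\right)}{34} = \left(- \frac{1}{34}\right) \left(- \frac{4}{3}\right) = \frac{2}{51}$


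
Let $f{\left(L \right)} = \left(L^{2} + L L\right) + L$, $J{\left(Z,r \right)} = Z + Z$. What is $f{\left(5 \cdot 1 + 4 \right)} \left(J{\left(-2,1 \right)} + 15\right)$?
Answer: $1881$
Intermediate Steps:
$J{\left(Z,r \right)} = 2 Z$
$f{\left(L \right)} = L + 2 L^{2}$ ($f{\left(L \right)} = \left(L^{2} + L^{2}\right) + L = 2 L^{2} + L = L + 2 L^{2}$)
$f{\left(5 \cdot 1 + 4 \right)} \left(J{\left(-2,1 \right)} + 15\right) = \left(5 \cdot 1 + 4\right) \left(1 + 2 \left(5 \cdot 1 + 4\right)\right) \left(2 \left(-2\right) + 15\right) = \left(5 + 4\right) \left(1 + 2 \left(5 + 4\right)\right) \left(-4 + 15\right) = 9 \left(1 + 2 \cdot 9\right) 11 = 9 \left(1 + 18\right) 11 = 9 \cdot 19 \cdot 11 = 171 \cdot 11 = 1881$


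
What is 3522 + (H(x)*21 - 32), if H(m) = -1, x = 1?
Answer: 3469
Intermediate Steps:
3522 + (H(x)*21 - 32) = 3522 + (-1*21 - 32) = 3522 + (-21 - 32) = 3522 - 53 = 3469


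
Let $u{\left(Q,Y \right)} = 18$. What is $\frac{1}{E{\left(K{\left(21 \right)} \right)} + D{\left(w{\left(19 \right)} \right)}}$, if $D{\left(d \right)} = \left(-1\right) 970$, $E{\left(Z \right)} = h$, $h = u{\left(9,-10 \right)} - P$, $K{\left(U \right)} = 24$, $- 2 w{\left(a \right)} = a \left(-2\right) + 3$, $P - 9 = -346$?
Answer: $- \frac{1}{615} \approx -0.001626$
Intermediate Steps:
$P = -337$ ($P = 9 - 346 = -337$)
$w{\left(a \right)} = - \frac{3}{2} + a$ ($w{\left(a \right)} = - \frac{a \left(-2\right) + 3}{2} = - \frac{- 2 a + 3}{2} = - \frac{3 - 2 a}{2} = - \frac{3}{2} + a$)
$h = 355$ ($h = 18 - -337 = 18 + 337 = 355$)
$E{\left(Z \right)} = 355$
$D{\left(d \right)} = -970$
$\frac{1}{E{\left(K{\left(21 \right)} \right)} + D{\left(w{\left(19 \right)} \right)}} = \frac{1}{355 - 970} = \frac{1}{-615} = - \frac{1}{615}$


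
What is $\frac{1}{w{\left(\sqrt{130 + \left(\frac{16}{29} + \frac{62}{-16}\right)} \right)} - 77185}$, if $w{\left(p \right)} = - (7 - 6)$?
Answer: $- \frac{1}{77186} \approx -1.2956 \cdot 10^{-5}$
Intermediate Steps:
$w{\left(p \right)} = -1$ ($w{\left(p \right)} = \left(-1\right) 1 = -1$)
$\frac{1}{w{\left(\sqrt{130 + \left(\frac{16}{29} + \frac{62}{-16}\right)} \right)} - 77185} = \frac{1}{-1 - 77185} = \frac{1}{-77186} = - \frac{1}{77186}$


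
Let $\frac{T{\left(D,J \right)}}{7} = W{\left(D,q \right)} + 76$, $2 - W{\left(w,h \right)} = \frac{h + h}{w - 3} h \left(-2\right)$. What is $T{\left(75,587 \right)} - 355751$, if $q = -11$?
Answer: $- \frac{6392843}{18} \approx -3.5516 \cdot 10^{5}$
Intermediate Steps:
$W{\left(w,h \right)} = 2 + \frac{4 h^{2}}{-3 + w}$ ($W{\left(w,h \right)} = 2 - \frac{h + h}{w - 3} h \left(-2\right) = 2 - \frac{2 h}{-3 + w} h \left(-2\right) = 2 - \frac{2 h^{2}}{-3 + w} \left(-2\right) = 2 - - \frac{4 h^{2}}{-3 + w} = 2 + \frac{4 h^{2}}{-3 + w}$)
$T{\left(D,J \right)} = 532 + \frac{14 \left(239 + D\right)}{-3 + D}$ ($T{\left(D,J \right)} = 7 \left(\frac{2 \left(-3 + D + 2 \left(-11\right)^{2}\right)}{-3 + D} + 76\right) = 7 \left(\frac{2 \left(-3 + D + 2 \cdot 121\right)}{-3 + D} + 76\right) = 7 \left(\frac{2 \left(-3 + D + 242\right)}{-3 + D} + 76\right) = 7 \left(\frac{2 \left(239 + D\right)}{-3 + D} + 76\right) = 7 \left(76 + \frac{2 \left(239 + D\right)}{-3 + D}\right) = 532 + \frac{14 \left(239 + D\right)}{-3 + D}$)
$T{\left(75,587 \right)} - 355751 = \frac{14 \left(125 + 39 \cdot 75\right)}{-3 + 75} - 355751 = \frac{14 \left(125 + 2925\right)}{72} - 355751 = 14 \cdot \frac{1}{72} \cdot 3050 - 355751 = \frac{10675}{18} - 355751 = - \frac{6392843}{18}$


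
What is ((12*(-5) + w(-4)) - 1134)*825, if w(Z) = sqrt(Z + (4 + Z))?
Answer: -985050 + 1650*I ≈ -9.8505e+5 + 1650.0*I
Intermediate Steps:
w(Z) = sqrt(4 + 2*Z)
((12*(-5) + w(-4)) - 1134)*825 = ((12*(-5) + sqrt(4 + 2*(-4))) - 1134)*825 = ((-60 + sqrt(4 - 8)) - 1134)*825 = ((-60 + sqrt(-4)) - 1134)*825 = ((-60 + 2*I) - 1134)*825 = (-1194 + 2*I)*825 = -985050 + 1650*I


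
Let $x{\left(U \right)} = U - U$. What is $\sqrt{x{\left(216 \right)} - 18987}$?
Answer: $i \sqrt{18987} \approx 137.79 i$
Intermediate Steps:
$x{\left(U \right)} = 0$
$\sqrt{x{\left(216 \right)} - 18987} = \sqrt{0 - 18987} = \sqrt{-18987} = i \sqrt{18987}$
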